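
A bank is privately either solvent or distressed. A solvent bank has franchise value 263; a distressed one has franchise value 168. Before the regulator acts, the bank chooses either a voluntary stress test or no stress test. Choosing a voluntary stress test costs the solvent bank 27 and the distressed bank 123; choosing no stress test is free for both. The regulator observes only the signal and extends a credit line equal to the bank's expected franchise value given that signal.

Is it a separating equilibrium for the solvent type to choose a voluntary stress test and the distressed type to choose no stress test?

If types separate, stress test earns payment 263 and no stress test earns 168.
Solvent: stress test gives 263 − 27 = 236; no stress test gives 168 − 0 = 168. No deviation. ✓
Distressed: no stress test gives 168 − 0 = 168; stress test gives 263 − 123 = 140. No deviation. ✓
Neither type gains from mimicking the other.

Yes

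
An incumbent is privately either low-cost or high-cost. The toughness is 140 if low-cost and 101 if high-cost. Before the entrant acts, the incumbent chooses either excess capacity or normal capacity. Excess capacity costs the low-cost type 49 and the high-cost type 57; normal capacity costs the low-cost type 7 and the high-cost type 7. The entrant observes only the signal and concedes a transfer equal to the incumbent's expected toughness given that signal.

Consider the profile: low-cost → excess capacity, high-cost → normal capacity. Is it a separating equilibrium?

If types separate, excess capacity earns payment 140 and normal capacity earns 101.
Low-cost: excess capacity gives 140 − 49 = 91; normal capacity gives 101 − 7 = 94. Would deviate. ✗
High-cost: normal capacity gives 101 − 7 = 94; excess capacity gives 140 − 57 = 83. No deviation. ✓

No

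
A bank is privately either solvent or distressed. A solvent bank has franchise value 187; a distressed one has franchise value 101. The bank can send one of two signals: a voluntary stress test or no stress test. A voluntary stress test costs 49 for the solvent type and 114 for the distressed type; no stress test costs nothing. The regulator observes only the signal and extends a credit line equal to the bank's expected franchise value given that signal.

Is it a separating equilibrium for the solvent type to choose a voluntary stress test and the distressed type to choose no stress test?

Yes

If types separate, stress test earns payment 187 and no stress test earns 101.
Solvent: stress test gives 187 − 49 = 138; no stress test gives 101 − 0 = 101. No deviation. ✓
Distressed: no stress test gives 101 − 0 = 101; stress test gives 187 − 114 = 73. No deviation. ✓
Neither type gains from mimicking the other.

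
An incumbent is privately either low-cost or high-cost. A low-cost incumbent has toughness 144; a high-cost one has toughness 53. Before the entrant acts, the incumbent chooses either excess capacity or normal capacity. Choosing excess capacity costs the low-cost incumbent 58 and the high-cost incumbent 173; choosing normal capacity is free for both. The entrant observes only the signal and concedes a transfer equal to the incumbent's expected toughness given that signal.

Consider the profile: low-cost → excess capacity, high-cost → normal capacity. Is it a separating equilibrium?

Yes

If types separate, excess capacity earns payment 144 and normal capacity earns 53.
Low-cost: excess capacity gives 144 − 58 = 86; normal capacity gives 53 − 0 = 53. No deviation. ✓
High-cost: normal capacity gives 53 − 0 = 53; excess capacity gives 144 − 173 = -29. No deviation. ✓
Neither type gains from mimicking the other.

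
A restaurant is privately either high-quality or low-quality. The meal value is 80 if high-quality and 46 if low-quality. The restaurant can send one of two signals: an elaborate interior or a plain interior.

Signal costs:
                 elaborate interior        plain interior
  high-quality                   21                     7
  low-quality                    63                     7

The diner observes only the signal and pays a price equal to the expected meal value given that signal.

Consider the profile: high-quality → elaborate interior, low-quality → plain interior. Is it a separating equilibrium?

If types separate, elaborate interior earns payment 80 and plain interior earns 46.
High-quality: elaborate interior gives 80 − 21 = 59; plain interior gives 46 − 7 = 39. No deviation. ✓
Low-quality: plain interior gives 46 − 7 = 39; elaborate interior gives 80 − 63 = 17. No deviation. ✓
Neither type gains from mimicking the other.

Yes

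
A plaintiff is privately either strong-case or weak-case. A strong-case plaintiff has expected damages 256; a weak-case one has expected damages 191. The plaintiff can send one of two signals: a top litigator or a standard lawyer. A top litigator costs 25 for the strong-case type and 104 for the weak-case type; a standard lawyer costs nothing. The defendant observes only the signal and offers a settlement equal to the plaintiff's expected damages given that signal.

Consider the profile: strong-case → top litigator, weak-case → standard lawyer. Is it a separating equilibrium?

Yes

Under separation the defendant infers type exactly: top litigator → strong-case (pays 256), standard lawyer → weak-case (pays 191).
Strong-case: top litigator gives 256 − 25 = 231; standard lawyer gives 191 − 0 = 191. No deviation. ✓
Weak-case: standard lawyer gives 191 − 0 = 191; top litigator gives 256 − 104 = 152. No deviation. ✓
Neither type gains from mimicking the other.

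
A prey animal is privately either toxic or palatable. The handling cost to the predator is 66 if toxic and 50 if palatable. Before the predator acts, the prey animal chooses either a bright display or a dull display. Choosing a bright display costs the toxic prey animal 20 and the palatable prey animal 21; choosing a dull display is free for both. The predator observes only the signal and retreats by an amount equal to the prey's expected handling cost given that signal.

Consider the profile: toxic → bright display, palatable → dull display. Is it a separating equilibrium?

Under separation the predator infers type exactly: bright display → toxic (pays 66), dull display → palatable (pays 50).
Toxic: bright display gives 66 − 20 = 46; dull display gives 50 − 0 = 50. Would deviate. ✗
Palatable: dull display gives 50 − 0 = 50; bright display gives 66 − 21 = 45. No deviation. ✓

No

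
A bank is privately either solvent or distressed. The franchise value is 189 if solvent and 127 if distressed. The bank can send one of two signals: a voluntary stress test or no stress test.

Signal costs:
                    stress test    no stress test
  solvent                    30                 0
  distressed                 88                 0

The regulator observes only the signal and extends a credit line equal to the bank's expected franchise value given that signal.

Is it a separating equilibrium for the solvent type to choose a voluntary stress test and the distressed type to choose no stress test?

Yes

If types separate, stress test earns payment 189 and no stress test earns 127.
Solvent: stress test gives 189 − 30 = 159; no stress test gives 127 − 0 = 127. No deviation. ✓
Distressed: no stress test gives 127 − 0 = 127; stress test gives 189 − 88 = 101. No deviation. ✓
Both incentive constraints hold.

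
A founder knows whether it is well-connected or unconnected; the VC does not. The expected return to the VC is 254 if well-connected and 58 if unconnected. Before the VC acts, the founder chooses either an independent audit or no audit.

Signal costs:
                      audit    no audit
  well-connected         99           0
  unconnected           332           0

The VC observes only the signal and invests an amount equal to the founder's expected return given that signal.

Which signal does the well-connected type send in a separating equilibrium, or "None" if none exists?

audit

Try well-connected → audit, unconnected → no audit:
  If types separate, audit earns payment 254 and no audit earns 58.
  Well-connected: audit gives 254 − 99 = 155; no audit gives 58 − 0 = 58. No deviation. ✓
  Unconnected: no audit gives 58 − 0 = 58; audit gives 254 − 332 = -78. No deviation. ✓
Both hold — the well-connected type sends audit.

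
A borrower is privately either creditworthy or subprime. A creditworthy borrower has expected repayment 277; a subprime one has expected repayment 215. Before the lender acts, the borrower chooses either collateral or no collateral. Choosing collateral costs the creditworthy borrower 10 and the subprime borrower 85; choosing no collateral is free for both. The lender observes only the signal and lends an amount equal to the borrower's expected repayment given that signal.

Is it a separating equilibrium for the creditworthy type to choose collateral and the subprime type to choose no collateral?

Under separation the lender infers type exactly: collateral → creditworthy (pays 277), no collateral → subprime (pays 215).
Creditworthy: collateral gives 277 − 10 = 267; no collateral gives 215 − 0 = 215. No deviation. ✓
Subprime: no collateral gives 215 − 0 = 215; collateral gives 277 − 85 = 192. No deviation. ✓
Neither type gains from mimicking the other.

Yes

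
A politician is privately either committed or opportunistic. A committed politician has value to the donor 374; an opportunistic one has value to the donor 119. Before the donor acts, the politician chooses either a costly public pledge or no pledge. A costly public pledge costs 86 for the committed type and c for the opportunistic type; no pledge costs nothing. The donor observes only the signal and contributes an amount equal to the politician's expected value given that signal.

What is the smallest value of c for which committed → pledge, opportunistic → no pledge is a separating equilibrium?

255

Under separation: pledge → committed (pays 374); no pledge → opportunistic (pays 119).
Committed: 374 − 86 = 288 ≥ 119 − 0 = 119. Holds regardless of c. ✓
Opportunistic: 119 − 0 ≥ 374 − c, so c ≥ 374 − 119 = 255.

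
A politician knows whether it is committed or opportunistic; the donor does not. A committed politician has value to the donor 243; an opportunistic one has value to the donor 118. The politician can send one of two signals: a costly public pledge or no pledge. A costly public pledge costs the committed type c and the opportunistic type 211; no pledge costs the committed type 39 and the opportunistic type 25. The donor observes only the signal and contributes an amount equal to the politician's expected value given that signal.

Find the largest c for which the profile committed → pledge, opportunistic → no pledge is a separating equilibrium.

Under separation: pledge → committed (pays 243); no pledge → opportunistic (pays 118).
Opportunistic: 118 − 25 = 93 ≥ 243 − 211 = 32. Holds regardless of c. ✓
Committed: 243 − c ≥ 118 − 39, so c ≤ 243 − 79 = 164.

164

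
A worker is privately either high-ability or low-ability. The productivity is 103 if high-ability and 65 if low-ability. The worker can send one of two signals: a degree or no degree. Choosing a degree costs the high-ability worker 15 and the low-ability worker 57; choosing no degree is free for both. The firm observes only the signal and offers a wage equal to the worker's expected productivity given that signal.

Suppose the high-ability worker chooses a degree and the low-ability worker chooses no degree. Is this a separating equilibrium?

Yes

If types separate, degree earns payment 103 and no degree earns 65.
High-ability: degree gives 103 − 15 = 88; no degree gives 65 − 0 = 65. No deviation. ✓
Low-ability: no degree gives 65 − 0 = 65; degree gives 103 − 57 = 46. No deviation. ✓
Neither type gains from mimicking the other.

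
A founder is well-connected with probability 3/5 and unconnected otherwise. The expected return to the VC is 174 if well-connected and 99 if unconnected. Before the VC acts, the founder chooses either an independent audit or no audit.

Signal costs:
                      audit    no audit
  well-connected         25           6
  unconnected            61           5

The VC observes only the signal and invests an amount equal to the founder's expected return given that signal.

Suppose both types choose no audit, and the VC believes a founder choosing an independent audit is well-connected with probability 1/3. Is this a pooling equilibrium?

At the pooled signal (no audit) the VC holds the prior 3/5 and pays 3/5·174 + 2/5·99 = 144. Off-path (audit) belief 1/3 gives 1/3·174 + 2/3·99 = 124.
Well-connected: no audit gives 144 − 6 = 138; audit gives 124 − 25 = 99. Stays. ✓
Unconnected: no audit gives 144 − 5 = 139; audit gives 124 − 61 = 63. Stays. ✓

Yes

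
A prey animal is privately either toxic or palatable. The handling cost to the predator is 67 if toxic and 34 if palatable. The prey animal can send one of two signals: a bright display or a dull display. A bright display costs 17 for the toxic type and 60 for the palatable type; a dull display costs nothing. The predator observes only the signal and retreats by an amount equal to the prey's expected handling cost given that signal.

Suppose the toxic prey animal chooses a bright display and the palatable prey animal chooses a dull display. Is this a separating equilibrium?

Yes

If types separate, bright display earns payment 67 and dull display earns 34.
Toxic: bright display gives 67 − 17 = 50; dull display gives 34 − 0 = 34. No deviation. ✓
Palatable: dull display gives 34 − 0 = 34; bright display gives 67 − 60 = 7. No deviation. ✓
Neither type gains from mimicking the other.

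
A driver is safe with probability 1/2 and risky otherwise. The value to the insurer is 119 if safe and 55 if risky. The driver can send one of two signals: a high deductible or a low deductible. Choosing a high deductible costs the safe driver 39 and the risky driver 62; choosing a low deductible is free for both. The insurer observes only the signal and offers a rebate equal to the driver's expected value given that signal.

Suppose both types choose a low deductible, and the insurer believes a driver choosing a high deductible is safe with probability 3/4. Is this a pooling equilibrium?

At the pooled signal (low deductible) the insurer holds the prior 1/2 and pays 1/2·119 + 1/2·55 = 87. Off-path (high deductible) belief 3/4 gives 3/4·119 + 1/4·55 = 103.
Safe: low deductible gives 87 − 0 = 87; high deductible gives 103 − 39 = 64. Stays. ✓
Risky: low deductible gives 87 − 0 = 87; high deductible gives 103 − 62 = 41. Stays. ✓

Yes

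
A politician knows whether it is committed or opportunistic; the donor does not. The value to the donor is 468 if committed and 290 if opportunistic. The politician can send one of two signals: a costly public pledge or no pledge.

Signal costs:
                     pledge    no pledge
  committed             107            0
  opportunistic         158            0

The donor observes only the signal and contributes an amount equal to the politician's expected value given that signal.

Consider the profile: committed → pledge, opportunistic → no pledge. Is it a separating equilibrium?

Under separation the donor infers type exactly: pledge → committed (pays 468), no pledge → opportunistic (pays 290).
Committed: pledge gives 468 − 107 = 361; no pledge gives 290 − 0 = 290. No deviation. ✓
Opportunistic: no pledge gives 290 − 0 = 290; pledge gives 468 − 158 = 310. Would deviate. ✗

No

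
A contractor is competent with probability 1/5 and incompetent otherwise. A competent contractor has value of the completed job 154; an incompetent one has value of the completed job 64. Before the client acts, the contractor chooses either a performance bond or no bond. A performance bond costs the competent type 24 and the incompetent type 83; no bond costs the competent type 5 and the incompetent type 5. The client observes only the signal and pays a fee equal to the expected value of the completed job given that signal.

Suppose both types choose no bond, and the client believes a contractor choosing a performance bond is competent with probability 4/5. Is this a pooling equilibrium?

No

On the equilibrium path (no bond) the client holds the prior 1/5 and pays 1/5·154 + 4/5·64 = 82. Off-path (bond) belief 4/5 gives 4/5·154 + 1/5·64 = 136.
Competent: no bond gives 82 − 5 = 77; bond gives 136 − 24 = 112. Deviates. ✗
Incompetent: no bond gives 82 − 5 = 77; bond gives 136 − 83 = 53. Stays. ✓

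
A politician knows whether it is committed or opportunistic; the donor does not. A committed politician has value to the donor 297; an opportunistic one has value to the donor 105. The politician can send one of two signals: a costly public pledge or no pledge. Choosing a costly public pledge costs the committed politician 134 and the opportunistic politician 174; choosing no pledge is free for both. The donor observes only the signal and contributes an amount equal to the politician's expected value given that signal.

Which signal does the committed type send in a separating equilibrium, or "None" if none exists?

None

Try committed → pledge, opportunistic → no pledge:
  If types separate, pledge earns payment 297 and no pledge earns 105.
  Committed: pledge gives 297 − 134 = 163; no pledge gives 105 − 0 = 105. No deviation. ✓
  Opportunistic: no pledge gives 105 − 0 = 105; pledge gives 297 − 174 = 123. Would deviate. ✗
Try committed → no pledge, opportunistic → pledge:
  If types separate, no pledge earns payment 297 and pledge earns 105.
  Committed: no pledge gives 297 − 0 = 297; pledge gives 105 − 134 = -29. No deviation. ✓
  Opportunistic: pledge gives 105 − 174 = -69; no pledge gives 297 − 0 = 297. Would deviate. ✗
Neither assignment is incentive-compatible.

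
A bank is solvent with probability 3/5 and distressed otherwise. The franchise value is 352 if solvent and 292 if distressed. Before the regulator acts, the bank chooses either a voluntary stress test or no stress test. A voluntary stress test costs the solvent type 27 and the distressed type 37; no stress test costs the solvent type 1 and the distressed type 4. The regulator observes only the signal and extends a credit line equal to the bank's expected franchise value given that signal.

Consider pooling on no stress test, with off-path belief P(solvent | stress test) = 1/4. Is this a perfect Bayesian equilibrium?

Yes

On the equilibrium path (no stress test) the regulator holds the prior 3/5 and pays 3/5·352 + 2/5·292 = 328. Off-path (stress test) belief 1/4 gives 1/4·352 + 3/4·292 = 307.
Solvent: no stress test gives 328 − 1 = 327; stress test gives 307 − 27 = 280. Stays. ✓
Distressed: no stress test gives 328 − 4 = 324; stress test gives 307 − 37 = 270. Stays. ✓
Beliefs are Bayes-consistent on-path and both types best-respond.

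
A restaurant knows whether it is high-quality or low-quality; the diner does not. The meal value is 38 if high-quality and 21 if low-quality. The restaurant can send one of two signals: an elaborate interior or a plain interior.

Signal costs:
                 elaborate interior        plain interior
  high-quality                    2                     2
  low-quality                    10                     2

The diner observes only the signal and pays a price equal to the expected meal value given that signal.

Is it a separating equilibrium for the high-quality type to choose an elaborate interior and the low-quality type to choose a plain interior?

If types separate, elaborate interior earns payment 38 and plain interior earns 21.
High-quality: elaborate interior gives 38 − 2 = 36; plain interior gives 21 − 2 = 19. No deviation. ✓
Low-quality: plain interior gives 21 − 2 = 19; elaborate interior gives 38 − 10 = 28. Would deviate. ✗

No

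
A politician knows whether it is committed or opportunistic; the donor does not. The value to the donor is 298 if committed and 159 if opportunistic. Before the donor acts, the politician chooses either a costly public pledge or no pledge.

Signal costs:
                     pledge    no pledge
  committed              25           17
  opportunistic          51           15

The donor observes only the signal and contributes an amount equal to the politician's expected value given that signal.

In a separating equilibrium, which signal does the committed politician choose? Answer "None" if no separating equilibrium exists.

None

Try committed → pledge, opportunistic → no pledge:
  If types separate, pledge earns payment 298 and no pledge earns 159.
  Committed: pledge gives 298 − 25 = 273; no pledge gives 159 − 17 = 142. No deviation. ✓
  Opportunistic: no pledge gives 159 − 15 = 144; pledge gives 298 − 51 = 247. Would deviate. ✗
Try committed → no pledge, opportunistic → pledge:
  If types separate, no pledge earns payment 298 and pledge earns 159.
  Committed: no pledge gives 298 − 17 = 281; pledge gives 159 − 25 = 134. No deviation. ✓
  Opportunistic: pledge gives 159 − 51 = 108; no pledge gives 298 − 15 = 283. Would deviate. ✗
Neither assignment is incentive-compatible.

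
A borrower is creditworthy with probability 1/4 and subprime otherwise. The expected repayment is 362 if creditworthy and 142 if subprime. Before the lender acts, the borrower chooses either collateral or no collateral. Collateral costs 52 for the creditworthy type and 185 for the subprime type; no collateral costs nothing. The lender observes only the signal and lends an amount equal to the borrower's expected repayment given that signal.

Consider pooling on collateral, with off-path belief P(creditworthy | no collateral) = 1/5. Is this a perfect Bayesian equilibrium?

No

At the pooled signal (collateral) the lender holds the prior 1/4 and pays 1/4·362 + 3/4·142 = 197. Off-path (no collateral) belief 1/5 gives 1/5·362 + 4/5·142 = 186.
Creditworthy: collateral gives 197 − 52 = 145; no collateral gives 186 − 0 = 186. Deviates. ✗
Subprime: collateral gives 197 − 185 = 12; no collateral gives 186 − 0 = 186. Deviates. ✗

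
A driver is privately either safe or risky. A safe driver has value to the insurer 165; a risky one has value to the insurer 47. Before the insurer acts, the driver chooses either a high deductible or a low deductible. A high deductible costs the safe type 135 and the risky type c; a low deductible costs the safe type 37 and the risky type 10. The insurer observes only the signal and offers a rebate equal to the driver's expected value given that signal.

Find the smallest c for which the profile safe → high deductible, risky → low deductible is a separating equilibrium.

128

Under separation: high deductible → safe (pays 165); low deductible → risky (pays 47).
Safe: 165 − 135 = 30 ≥ 47 − 37 = 10. Holds regardless of c. ✓
Risky: 47 − 10 ≥ 165 − c, so c ≥ 165 − 37 = 128.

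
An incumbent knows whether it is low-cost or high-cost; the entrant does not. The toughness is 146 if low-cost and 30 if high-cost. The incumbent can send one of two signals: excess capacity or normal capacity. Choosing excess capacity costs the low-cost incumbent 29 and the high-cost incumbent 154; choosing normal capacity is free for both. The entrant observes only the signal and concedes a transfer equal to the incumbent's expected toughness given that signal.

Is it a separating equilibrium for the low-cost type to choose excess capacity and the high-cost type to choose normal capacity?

If types separate, excess capacity earns payment 146 and normal capacity earns 30.
Low-cost: excess capacity gives 146 − 29 = 117; normal capacity gives 30 − 0 = 30. No deviation. ✓
High-cost: normal capacity gives 30 − 0 = 30; excess capacity gives 146 − 154 = -8. No deviation. ✓
Both incentive constraints hold.

Yes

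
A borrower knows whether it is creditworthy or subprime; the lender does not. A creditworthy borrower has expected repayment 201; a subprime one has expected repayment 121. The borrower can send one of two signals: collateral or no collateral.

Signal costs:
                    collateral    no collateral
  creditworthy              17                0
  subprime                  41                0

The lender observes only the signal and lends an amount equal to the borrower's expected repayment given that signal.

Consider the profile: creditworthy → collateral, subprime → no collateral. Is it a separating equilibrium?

Under separation the lender infers type exactly: collateral → creditworthy (pays 201), no collateral → subprime (pays 121).
Creditworthy: collateral gives 201 − 17 = 184; no collateral gives 121 − 0 = 121. No deviation. ✓
Subprime: no collateral gives 121 − 0 = 121; collateral gives 201 − 41 = 160. Would deviate. ✗

No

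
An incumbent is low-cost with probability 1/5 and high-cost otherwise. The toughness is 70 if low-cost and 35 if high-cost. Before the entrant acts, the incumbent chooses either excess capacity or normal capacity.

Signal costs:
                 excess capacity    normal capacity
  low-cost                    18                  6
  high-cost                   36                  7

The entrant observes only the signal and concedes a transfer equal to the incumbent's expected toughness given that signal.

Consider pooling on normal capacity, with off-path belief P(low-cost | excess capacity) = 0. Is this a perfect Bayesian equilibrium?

At the pooled signal (normal capacity) the entrant holds the prior 1/5 and pays 1/5·70 + 4/5·35 = 42. Off-path (excess capacity) belief 0 gives 0·70 + 1·35 = 35.
Low-cost: normal capacity gives 42 − 6 = 36; excess capacity gives 35 − 18 = 17. Stays. ✓
High-cost: normal capacity gives 42 − 7 = 35; excess capacity gives 35 − 36 = -1. Stays. ✓

Yes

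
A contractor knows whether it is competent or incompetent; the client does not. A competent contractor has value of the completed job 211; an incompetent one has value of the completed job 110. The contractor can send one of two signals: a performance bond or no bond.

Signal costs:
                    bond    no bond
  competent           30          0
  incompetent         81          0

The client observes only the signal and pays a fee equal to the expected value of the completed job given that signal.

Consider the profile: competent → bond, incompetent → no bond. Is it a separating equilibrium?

No

If types separate, bond earns payment 211 and no bond earns 110.
Competent: bond gives 211 − 30 = 181; no bond gives 110 − 0 = 110. No deviation. ✓
Incompetent: no bond gives 110 − 0 = 110; bond gives 211 − 81 = 130. Would deviate. ✗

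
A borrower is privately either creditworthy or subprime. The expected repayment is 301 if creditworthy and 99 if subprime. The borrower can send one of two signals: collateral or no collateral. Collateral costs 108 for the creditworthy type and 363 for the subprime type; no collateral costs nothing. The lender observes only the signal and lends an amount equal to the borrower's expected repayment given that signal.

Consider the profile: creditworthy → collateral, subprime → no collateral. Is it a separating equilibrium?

Under separation the lender infers type exactly: collateral → creditworthy (pays 301), no collateral → subprime (pays 99).
Creditworthy: collateral gives 301 − 108 = 193; no collateral gives 99 − 0 = 99. No deviation. ✓
Subprime: no collateral gives 99 − 0 = 99; collateral gives 301 − 363 = -62. No deviation. ✓
Both incentive constraints hold.

Yes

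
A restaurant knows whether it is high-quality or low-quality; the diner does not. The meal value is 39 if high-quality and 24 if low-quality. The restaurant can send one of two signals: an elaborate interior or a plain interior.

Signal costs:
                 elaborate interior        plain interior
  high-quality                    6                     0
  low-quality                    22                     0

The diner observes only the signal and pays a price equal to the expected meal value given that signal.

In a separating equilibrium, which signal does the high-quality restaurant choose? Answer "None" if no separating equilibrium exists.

elaborate interior

Try high-quality → elaborate interior, low-quality → plain interior:
  If types separate, elaborate interior earns payment 39 and plain interior earns 24.
  High-quality: elaborate interior gives 39 − 6 = 33; plain interior gives 24 − 0 = 24. No deviation. ✓
  Low-quality: plain interior gives 24 − 0 = 24; elaborate interior gives 39 − 22 = 17. No deviation. ✓
Both hold — the high-quality type sends elaborate interior.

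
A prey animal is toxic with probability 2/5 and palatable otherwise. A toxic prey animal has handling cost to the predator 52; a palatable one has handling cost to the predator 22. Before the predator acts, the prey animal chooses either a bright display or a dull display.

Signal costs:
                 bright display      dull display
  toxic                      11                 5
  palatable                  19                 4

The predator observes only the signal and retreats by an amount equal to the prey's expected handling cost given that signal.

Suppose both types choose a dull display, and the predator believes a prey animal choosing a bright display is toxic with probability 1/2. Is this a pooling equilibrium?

On the equilibrium path (dull display) the predator holds the prior 2/5 and pays 2/5·52 + 3/5·22 = 34. Off-path (bright display) belief 1/2 gives 1/2·52 + 1/2·22 = 37.
Toxic: dull display gives 34 − 5 = 29; bright display gives 37 − 11 = 26. Stays. ✓
Palatable: dull display gives 34 − 4 = 30; bright display gives 37 − 19 = 18. Stays. ✓
Beliefs are Bayes-consistent on-path and both types best-respond.

Yes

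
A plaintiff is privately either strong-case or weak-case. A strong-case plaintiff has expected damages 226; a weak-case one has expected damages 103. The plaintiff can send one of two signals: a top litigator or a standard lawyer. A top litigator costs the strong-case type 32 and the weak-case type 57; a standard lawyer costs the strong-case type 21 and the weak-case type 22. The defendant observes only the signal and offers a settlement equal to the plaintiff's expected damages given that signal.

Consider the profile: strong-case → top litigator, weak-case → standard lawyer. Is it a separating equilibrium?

No

If types separate, top litigator earns payment 226 and standard lawyer earns 103.
Strong-case: top litigator gives 226 − 32 = 194; standard lawyer gives 103 − 21 = 82. No deviation. ✓
Weak-case: standard lawyer gives 103 − 22 = 81; top litigator gives 226 − 57 = 169. Would deviate. ✗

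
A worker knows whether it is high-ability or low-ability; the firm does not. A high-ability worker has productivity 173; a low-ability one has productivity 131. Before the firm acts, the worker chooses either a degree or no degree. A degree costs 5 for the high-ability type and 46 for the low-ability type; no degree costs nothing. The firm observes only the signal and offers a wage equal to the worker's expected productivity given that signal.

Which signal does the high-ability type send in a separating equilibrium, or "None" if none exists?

degree

Try high-ability → degree, low-ability → no degree:
  Under separation the firm infers type exactly: degree → high-ability (pays 173), no degree → low-ability (pays 131).
  High-ability: degree gives 173 − 5 = 168; no degree gives 131 − 0 = 131. No deviation. ✓
  Low-ability: no degree gives 131 − 0 = 131; degree gives 173 − 46 = 127. No deviation. ✓
Both hold — the high-ability type sends degree.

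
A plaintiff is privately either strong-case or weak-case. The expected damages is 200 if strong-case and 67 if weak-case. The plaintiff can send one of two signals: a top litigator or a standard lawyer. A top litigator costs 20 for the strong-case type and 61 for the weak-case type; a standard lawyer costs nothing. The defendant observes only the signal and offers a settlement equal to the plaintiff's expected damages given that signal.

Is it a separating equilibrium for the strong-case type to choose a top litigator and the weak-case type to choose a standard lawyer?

If types separate, top litigator earns payment 200 and standard lawyer earns 67.
Strong-case: top litigator gives 200 − 20 = 180; standard lawyer gives 67 − 0 = 67. No deviation. ✓
Weak-case: standard lawyer gives 67 − 0 = 67; top litigator gives 200 − 61 = 139. Would deviate. ✗

No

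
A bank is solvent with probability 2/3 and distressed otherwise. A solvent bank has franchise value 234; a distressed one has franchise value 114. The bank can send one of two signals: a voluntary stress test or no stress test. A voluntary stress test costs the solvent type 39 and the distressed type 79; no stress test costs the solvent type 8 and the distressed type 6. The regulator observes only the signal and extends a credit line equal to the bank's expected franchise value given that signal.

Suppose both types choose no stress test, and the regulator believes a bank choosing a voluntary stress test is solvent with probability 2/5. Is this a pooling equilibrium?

On the equilibrium path (no stress test) the regulator holds the prior 2/3 and pays 2/3·234 + 1/3·114 = 194. Off-path (stress test) belief 2/5 gives 2/5·234 + 3/5·114 = 162.
Solvent: no stress test gives 194 − 8 = 186; stress test gives 162 − 39 = 123. Stays. ✓
Distressed: no stress test gives 194 − 6 = 188; stress test gives 162 − 79 = 83. Stays. ✓
Beliefs are Bayes-consistent on-path and both types best-respond.

Yes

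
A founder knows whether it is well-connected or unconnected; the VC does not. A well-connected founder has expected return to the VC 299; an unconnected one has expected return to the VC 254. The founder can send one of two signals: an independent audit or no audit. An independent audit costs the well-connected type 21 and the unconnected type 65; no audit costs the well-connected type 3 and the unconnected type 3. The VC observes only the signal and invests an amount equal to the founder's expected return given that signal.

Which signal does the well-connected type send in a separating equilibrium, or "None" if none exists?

Try well-connected → audit, unconnected → no audit:
  If types separate, audit earns payment 299 and no audit earns 254.
  Well-connected: audit gives 299 − 21 = 278; no audit gives 254 − 3 = 251. No deviation. ✓
  Unconnected: no audit gives 254 − 3 = 251; audit gives 299 − 65 = 234. No deviation. ✓
Both hold — the well-connected type sends audit.

audit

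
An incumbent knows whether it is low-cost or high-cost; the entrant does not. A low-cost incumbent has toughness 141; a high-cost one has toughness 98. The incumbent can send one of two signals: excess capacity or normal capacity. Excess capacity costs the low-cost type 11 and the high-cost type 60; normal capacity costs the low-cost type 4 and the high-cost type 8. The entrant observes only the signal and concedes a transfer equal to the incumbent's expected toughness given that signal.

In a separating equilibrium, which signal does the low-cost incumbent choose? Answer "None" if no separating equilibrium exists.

Try low-cost → excess capacity, high-cost → normal capacity:
  If types separate, excess capacity earns payment 141 and normal capacity earns 98.
  Low-cost: excess capacity gives 141 − 11 = 130; normal capacity gives 98 − 4 = 94. No deviation. ✓
  High-cost: normal capacity gives 98 − 8 = 90; excess capacity gives 141 − 60 = 81. No deviation. ✓
Both hold — the low-cost type sends excess capacity.

excess capacity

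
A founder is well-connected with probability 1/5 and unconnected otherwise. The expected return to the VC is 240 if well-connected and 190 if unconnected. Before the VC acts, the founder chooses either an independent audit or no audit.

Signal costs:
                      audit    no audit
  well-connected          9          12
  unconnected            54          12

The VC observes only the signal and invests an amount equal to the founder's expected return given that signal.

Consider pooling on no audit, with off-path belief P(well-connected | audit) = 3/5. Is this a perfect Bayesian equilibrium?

At the pooled signal (no audit) the VC holds the prior 1/5 and pays 1/5·240 + 4/5·190 = 200. Off-path (audit) belief 3/5 gives 3/5·240 + 2/5·190 = 220.
Well-connected: no audit gives 200 − 12 = 188; audit gives 220 − 9 = 211. Deviates. ✗
Unconnected: no audit gives 200 − 12 = 188; audit gives 220 − 54 = 166. Stays. ✓

No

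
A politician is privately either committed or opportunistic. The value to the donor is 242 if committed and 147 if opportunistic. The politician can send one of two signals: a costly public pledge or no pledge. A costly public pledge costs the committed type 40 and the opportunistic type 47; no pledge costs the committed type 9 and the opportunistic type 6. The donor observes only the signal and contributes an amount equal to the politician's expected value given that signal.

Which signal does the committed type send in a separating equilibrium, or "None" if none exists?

Try committed → pledge, opportunistic → no pledge:
  Under separation the donor infers type exactly: pledge → committed (pays 242), no pledge → opportunistic (pays 147).
  Committed: pledge gives 242 − 40 = 202; no pledge gives 147 − 9 = 138. No deviation. ✓
  Opportunistic: no pledge gives 147 − 6 = 141; pledge gives 242 − 47 = 195. Would deviate. ✗
Try committed → no pledge, opportunistic → pledge:
  Under separation the donor infers type exactly: no pledge → committed (pays 242), pledge → opportunistic (pays 147).
  Committed: no pledge gives 242 − 9 = 233; pledge gives 147 − 40 = 107. No deviation. ✓
  Opportunistic: pledge gives 147 − 47 = 100; no pledge gives 242 − 6 = 236. Would deviate. ✗
Neither assignment is incentive-compatible.

None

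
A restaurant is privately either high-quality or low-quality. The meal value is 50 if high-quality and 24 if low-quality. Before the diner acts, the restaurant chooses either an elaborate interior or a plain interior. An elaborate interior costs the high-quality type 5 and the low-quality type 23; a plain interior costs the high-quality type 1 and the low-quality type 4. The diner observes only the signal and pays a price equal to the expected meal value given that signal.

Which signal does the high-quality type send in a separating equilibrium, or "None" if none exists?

None

Try high-quality → elaborate interior, low-quality → plain interior:
  Under separation the diner infers type exactly: elaborate interior → high-quality (pays 50), plain interior → low-quality (pays 24).
  High-quality: elaborate interior gives 50 − 5 = 45; plain interior gives 24 − 1 = 23. No deviation. ✓
  Low-quality: plain interior gives 24 − 4 = 20; elaborate interior gives 50 − 23 = 27. Would deviate. ✗
Try high-quality → plain interior, low-quality → elaborate interior:
  Under separation the diner infers type exactly: plain interior → high-quality (pays 50), elaborate interior → low-quality (pays 24).
  High-quality: plain interior gives 50 − 1 = 49; elaborate interior gives 24 − 5 = 19. No deviation. ✓
  Low-quality: elaborate interior gives 24 − 23 = 1; plain interior gives 50 − 4 = 46. Would deviate. ✗
Neither assignment is incentive-compatible.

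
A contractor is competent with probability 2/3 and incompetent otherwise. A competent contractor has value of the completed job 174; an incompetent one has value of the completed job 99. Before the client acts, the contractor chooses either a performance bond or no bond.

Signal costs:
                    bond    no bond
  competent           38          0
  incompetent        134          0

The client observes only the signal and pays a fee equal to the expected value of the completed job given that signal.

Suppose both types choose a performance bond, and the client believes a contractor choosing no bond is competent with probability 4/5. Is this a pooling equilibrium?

At the pooled signal (bond) the client holds the prior 2/3 and pays 2/3·174 + 1/3·99 = 149. Off-path (no bond) belief 4/5 gives 4/5·174 + 1/5·99 = 159.
Competent: bond gives 149 − 38 = 111; no bond gives 159 − 0 = 159. Deviates. ✗
Incompetent: bond gives 149 − 134 = 15; no bond gives 159 − 0 = 159. Deviates. ✗

No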